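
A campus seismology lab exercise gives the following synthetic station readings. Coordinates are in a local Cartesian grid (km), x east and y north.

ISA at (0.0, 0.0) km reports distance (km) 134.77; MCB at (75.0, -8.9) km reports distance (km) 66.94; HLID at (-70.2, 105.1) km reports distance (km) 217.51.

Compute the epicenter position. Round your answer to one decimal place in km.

Circle about each station: x² + y² = 134.77²; (x − 75.0)² + (y + 8.9)² = 66.94²; (x + 70.2)² + (y − 105.1)² = 217.51².
Subtracting the ISA equation from the MCB and HLID equations removes the quadratic terms:
150.0 x − 17.8 y = 19386.20
-140.4 x + 210.2 y = -13173.60
Solving the 2×2 system: x ≈ 132.3, y ≈ 25.7 km.
Check against ISA (with the unrounded x, y): √(x²+y²) = 134.76 ≈ 134.77 km. ✓

x ≈ 132.3 km, y ≈ 25.7 km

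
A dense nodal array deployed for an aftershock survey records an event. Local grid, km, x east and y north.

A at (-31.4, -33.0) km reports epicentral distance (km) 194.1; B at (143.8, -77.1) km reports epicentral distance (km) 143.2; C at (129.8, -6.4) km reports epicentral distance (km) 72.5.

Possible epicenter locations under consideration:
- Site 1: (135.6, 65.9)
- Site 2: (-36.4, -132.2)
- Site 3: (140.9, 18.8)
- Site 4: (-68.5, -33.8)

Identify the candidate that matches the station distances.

Site 1

For each candidate, compare |candidate − station| to the reported distance:
Site 1: residuals A 0.0, B 0.0, C 0.0 → max 0.0 km
Site 2: residuals A 94.8, B 45.2, C 135.9 → max 135.9 km
Site 3: residuals A 14.2, B 47.3, C 45.0 → max 47.3 km
Site 4: residuals A 157.0, B 73.5, C 127.7 → max 157.0 km
Only Site 1 has all residuals ≈ 0.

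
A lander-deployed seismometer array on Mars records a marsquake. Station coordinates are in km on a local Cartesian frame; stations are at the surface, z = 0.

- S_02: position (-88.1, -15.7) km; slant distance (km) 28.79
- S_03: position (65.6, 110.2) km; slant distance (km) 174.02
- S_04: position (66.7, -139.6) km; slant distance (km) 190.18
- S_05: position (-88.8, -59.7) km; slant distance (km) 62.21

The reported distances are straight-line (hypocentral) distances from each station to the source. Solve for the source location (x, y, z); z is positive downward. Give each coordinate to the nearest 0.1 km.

(-65.5, -3.5, 13.0)

Each station gives a sphere (x−x_i)² + (y−y_i)² + z² = d_i² (stations at z=0).
Subtracting the S_02 sphere from S_03 and S_04: z² cancels, leaving linear equations in x and y:
307.4 x + 251.8 y = -21014.80
309.6 x − 247.8 y = -19410.62
Solving: x ≈ -65.497, y ≈ -3.499 km (keep extra digits for the depth step; rounded: -65.5, -3.5).
Then from the S_02 sphere: z² = 28.79² − (x + 88.1)² − (y + 15.7)² with x = -65.497, y = -3.499, so z ≈ 13.004 ≈ 13.0 km.
Check against S_05 (with the unrounded solution): distance 62.21 ≈ 62.21 km. ✓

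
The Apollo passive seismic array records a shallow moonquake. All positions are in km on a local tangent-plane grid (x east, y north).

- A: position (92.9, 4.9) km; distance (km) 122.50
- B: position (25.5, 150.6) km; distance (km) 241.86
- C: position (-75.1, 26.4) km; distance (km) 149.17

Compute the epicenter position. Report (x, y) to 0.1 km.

Circle about each station: (x − 92.9)² + (y − 4.9)² = 122.50²; (x − 25.5)² + (y − 150.6)² = 241.86²; (x + 75.1)² + (y − 26.4)² = 149.17².
Subtracting the A equation from the B and C equations removes the quadratic terms:
-134.8 x + 291.4 y = -28813.82
-336.0 x + 43.0 y = -9562.89
Solving the 2×2 system: x ≈ 16.8, y ≈ -91.1 km.

(16.8, -91.1)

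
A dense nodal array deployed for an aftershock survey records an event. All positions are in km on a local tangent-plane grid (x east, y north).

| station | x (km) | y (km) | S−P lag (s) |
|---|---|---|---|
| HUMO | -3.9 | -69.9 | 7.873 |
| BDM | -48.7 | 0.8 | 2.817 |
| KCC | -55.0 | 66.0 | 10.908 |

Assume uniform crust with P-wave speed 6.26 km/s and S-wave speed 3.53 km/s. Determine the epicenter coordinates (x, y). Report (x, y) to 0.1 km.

Distance from S−P lag: d = Δt · v_P v_S / (v_P − v_S) = Δt · (6.26·3.53)/(6.26−3.53) ≈ 8.0944·Δt.
So d_HUMO = 63.73, d_BDM = 22.80, d_KCC = 88.29 km.
Circle about each station: (x + 3.9)² + (y + 69.9)² = 63.73²; (x + 48.7)² + (y − 0.8)² = 22.80²; (x + 55.0)² + (y − 66.0)² = 88.29².
Subtracting pairs of circle equations eliminates x²+y² and gives linear equations (the radical axes):
-89.6 x + 141.4 y = 1012.78
-102.2 x + 271.8 y = -1253.83
Solving the 2×2 system: x ≈ -45.7, y ≈ -21.8 km.

x ≈ -45.7 km, y ≈ -21.8 km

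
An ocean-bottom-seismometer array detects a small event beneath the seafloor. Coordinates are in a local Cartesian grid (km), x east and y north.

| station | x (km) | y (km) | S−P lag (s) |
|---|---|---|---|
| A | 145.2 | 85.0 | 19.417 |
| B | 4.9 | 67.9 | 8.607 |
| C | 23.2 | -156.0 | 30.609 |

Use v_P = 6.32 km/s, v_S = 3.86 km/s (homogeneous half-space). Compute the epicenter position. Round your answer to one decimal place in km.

x ≈ -39.0 km, y ≈ 141.1 km

Distance from S−P lag: d = Δt · v_P v_S / (v_P − v_S) = Δt · (6.32·3.86)/(6.32−3.86) ≈ 9.9167·Δt.
So d_A = 192.55, d_B = 85.35, d_C = 303.54 km.
Circle about each station: (x − 145.2)² + (y − 85.0)² = 192.55²; (x − 4.9)² + (y − 67.9)² = 85.35²; (x − 23.2)² + (y + 156.0)² = 303.54².
Subtracting the A equation from the B and C equations removes the quadratic terms:
-280.6 x − 34.2 y = 6117.26
-244.0 x − 482.0 y = -58494.83
Solving the 2×2 system: x ≈ -39.0, y ≈ 141.1 km.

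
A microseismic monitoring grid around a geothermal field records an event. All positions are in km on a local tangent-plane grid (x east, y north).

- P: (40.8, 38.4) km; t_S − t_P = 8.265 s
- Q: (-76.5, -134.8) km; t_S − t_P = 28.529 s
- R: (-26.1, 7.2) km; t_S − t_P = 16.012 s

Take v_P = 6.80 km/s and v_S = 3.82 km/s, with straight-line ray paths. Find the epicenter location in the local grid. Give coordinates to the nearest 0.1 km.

Distance from S−P lag: d = Δt · v_P v_S / (v_P − v_S) = Δt · (6.80·3.82)/(6.80−3.82) ≈ 8.7168·Δt.
So d_P = 72.04, d_Q = 248.68, d_R = 139.57 km.
Circle about each station: (x − 40.8)² + (y − 38.4)² = 72.04²; (x + 76.5)² + (y + 134.8)² = 248.68²; (x + 26.1)² + (y − 7.2)² = 139.57².
Subtracting the P equation from the Q and R equations removes the quadratic terms:
-234.6 x − 346.4 y = -35767.89
-133.8 x − 62.4 y = -16696.17
Solving the 2×2 system: x ≈ 112.0, y ≈ 27.4 km.

112.0 km east, 27.4 km north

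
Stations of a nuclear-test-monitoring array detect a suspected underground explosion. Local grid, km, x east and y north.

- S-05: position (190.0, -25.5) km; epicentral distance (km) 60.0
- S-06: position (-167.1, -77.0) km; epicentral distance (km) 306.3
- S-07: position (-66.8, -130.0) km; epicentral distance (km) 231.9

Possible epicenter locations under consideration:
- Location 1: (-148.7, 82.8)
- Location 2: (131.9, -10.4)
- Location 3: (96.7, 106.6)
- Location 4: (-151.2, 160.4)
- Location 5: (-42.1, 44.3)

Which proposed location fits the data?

For each candidate, compare |candidate − station| to the reported distance:
Location 1: residuals S-05 295.6, S-06 145.4, S-07 3.9 → max 295.6 km
Location 2: residuals S-05 0.0, S-06 0.0, S-07 0.0 → max 0.0 km
Location 3: residuals S-05 101.7, S-06 15.1, S-07 55.7 → max 101.7 km
Location 4: residuals S-05 328.6, S-06 68.4, S-07 70.5 → max 328.6 km
Location 5: residuals S-05 182.4, S-06 132.1, S-07 55.9 → max 182.4 km
Only Location 2 has all residuals ≈ 0.

Location 2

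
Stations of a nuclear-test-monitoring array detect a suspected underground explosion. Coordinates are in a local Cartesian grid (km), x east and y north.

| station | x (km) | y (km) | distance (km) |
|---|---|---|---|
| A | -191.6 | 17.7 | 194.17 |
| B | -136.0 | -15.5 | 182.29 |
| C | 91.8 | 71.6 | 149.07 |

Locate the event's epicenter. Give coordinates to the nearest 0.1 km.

Circle about each station: (x + 191.6)² + (y − 17.7)² = 194.17²; (x + 136.0)² + (y + 15.5)² = 182.29²; (x − 91.8)² + (y − 71.6)² = 149.07².
Subtracting the A equation from the B and C equations removes the quadratic terms:
111.2 x − 66.4 y = -13815.26
566.8 x + 107.8 y = -7989.93
Solving the 2×2 system: x ≈ -40.7, y ≈ 139.9 km.
Check against A (with the unrounded x, y): √((x + 191.6)²+(y − 17.7)²) = 194.17 ≈ 194.17 km. ✓

x ≈ -40.7 km, y ≈ 139.9 km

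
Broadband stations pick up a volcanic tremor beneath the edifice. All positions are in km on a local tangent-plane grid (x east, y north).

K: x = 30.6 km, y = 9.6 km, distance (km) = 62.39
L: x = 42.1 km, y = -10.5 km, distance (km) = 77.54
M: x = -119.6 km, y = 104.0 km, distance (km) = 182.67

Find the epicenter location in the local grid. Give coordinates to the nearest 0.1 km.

x ≈ 58.9 km, y ≈ 65.2 km

Circle about each station: (x − 30.6)² + (y − 9.6)² = 62.39²; (x − 42.1)² + (y + 10.5)² = 77.54²; (x + 119.6)² + (y − 104.0)² = 182.67².
Subtracting the K equation from the L and M equations removes the quadratic terms:
23.0 x − 40.2 y = -1265.80
-300.4 x + 188.8 y = -5384.18
Solving the 2×2 system: x ≈ 58.9, y ≈ 65.2 km.
Check against K (with the unrounded x, y): √((x − 30.6)²+(y − 9.6)²) = 62.37 ≈ 62.39 km. ✓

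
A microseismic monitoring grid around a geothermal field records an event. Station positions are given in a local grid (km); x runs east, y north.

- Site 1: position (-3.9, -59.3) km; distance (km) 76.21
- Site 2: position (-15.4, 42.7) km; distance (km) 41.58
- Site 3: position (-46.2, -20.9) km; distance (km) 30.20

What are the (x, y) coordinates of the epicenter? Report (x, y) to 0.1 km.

Circle about each station: (x + 3.9)² + (y + 59.3)² = 76.21²; (x + 15.4)² + (y − 42.7)² = 41.58²; (x + 46.2)² + (y + 20.9)² = 30.20².
Subtracting the Site 1 equation from the Site 2 and Site 3 equations removes the quadratic terms:
-23.0 x + 204.0 y = 2607.82
-84.6 x + 76.8 y = 3935.47
Solving the 2×2 system: x ≈ -38.9, y ≈ 8.4 km.

x ≈ -38.9 km, y ≈ 8.4 km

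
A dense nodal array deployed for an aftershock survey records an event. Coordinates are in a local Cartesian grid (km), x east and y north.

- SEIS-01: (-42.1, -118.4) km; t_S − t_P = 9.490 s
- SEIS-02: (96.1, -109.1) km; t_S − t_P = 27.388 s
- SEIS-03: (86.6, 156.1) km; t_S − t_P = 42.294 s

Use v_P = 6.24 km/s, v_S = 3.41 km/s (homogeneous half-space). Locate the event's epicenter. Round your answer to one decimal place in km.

(-109.3, -94.4)

Distance from S−P lag: d = Δt · v_P v_S / (v_P − v_S) = Δt · (6.24·3.41)/(6.24−3.41) ≈ 7.5189·Δt.
So d_SEIS-01 = 71.35, d_SEIS-02 = 205.93, d_SEIS-03 = 318.00 km.
Circle about each station: (x + 42.1)² + (y + 118.4)² = 71.35²; (x − 96.1)² + (y + 109.1)² = 205.93²; (x − 86.6)² + (y − 156.1)² = 318.00².
Subtracting the SEIS-01 equation from the SEIS-02 and SEIS-03 equations removes the quadratic terms:
276.4 x + 18.6 y = -31969.29
257.4 x + 549.0 y = -79957.38
Solving the 2×2 system: x ≈ -109.3, y ≈ -94.4 km.
Check against SEIS-01 (with the unrounded x, y): √((x + 42.1)²+(y + 118.4)²) = 71.37 ≈ 71.35 km. ✓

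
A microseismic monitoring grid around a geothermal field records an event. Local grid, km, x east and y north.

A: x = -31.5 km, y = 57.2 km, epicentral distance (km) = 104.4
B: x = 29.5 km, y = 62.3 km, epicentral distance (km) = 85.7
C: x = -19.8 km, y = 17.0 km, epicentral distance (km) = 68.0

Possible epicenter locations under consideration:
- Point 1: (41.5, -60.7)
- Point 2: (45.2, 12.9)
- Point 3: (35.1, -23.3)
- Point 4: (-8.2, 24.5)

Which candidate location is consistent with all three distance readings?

Point 3

For each candidate, compare |candidate − station| to the reported distance:
Point 1: residuals A 34.3, B 37.9, C 31.0 → max 37.9 km
Point 2: residuals A 15.8, B 33.9, C 2.9 → max 33.9 km
Point 3: residuals A 0.1, B 0.1, C 0.1 → max 0.1 km
Point 4: residuals A 64.2, B 32.3, C 54.2 → max 64.2 km
Only Point 3 has all residuals ≈ 0.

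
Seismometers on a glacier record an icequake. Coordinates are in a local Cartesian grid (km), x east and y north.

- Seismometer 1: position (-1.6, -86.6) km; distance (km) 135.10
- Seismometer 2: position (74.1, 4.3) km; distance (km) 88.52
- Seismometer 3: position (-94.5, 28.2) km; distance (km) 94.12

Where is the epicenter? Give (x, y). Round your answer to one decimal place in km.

Circle about each station: (x + 1.6)² + (y + 86.6)² = 135.10²; (x − 74.1)² + (y − 4.3)² = 88.52²; (x + 94.5)² + (y − 28.2)² = 94.12².
Subtracting the Seismometer 1 equation from the Seismometer 2 and Seismometer 3 equations removes the quadratic terms:
151.4 x + 181.8 y = 8423.40
-185.8 x + 229.6 y = 11616.81
Solving the 2×2 system: x ≈ -2.6, y ≈ 48.5 km.

(-2.6, 48.5)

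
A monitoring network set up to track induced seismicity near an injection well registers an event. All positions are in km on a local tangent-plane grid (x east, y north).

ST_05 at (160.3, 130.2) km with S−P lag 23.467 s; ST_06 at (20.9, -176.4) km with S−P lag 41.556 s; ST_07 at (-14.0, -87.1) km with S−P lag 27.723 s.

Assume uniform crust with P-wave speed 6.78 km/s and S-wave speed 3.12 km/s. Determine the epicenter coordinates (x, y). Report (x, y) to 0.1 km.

Distance from S−P lag: d = Δt · v_P v_S / (v_P − v_S) = Δt · (6.78·3.12)/(6.78−3.12) ≈ 5.7797·Δt.
So d_ST_05 = 135.63, d_ST_06 = 240.18, d_ST_07 = 160.23 km.
Circle about each station: (x − 160.3)² + (y − 130.2)² = 135.63²; (x − 20.9)² + (y + 176.4)² = 240.18²; (x + 14.0)² + (y + 87.1)² = 160.23².
Subtracting the ST_05 equation from the ST_06 and ST_07 equations removes the quadratic terms:
-278.8 x − 613.2 y = -50385.30
-348.6 x − 434.6 y = -42143.88
Solving the 2×2 system: x ≈ 42.6, y ≈ 62.8 km.
Check against ST_05 (with the unrounded x, y): √((x − 160.3)²+(y − 130.2)²) = 135.63 ≈ 135.63 km. ✓

42.6 km east, 62.8 km north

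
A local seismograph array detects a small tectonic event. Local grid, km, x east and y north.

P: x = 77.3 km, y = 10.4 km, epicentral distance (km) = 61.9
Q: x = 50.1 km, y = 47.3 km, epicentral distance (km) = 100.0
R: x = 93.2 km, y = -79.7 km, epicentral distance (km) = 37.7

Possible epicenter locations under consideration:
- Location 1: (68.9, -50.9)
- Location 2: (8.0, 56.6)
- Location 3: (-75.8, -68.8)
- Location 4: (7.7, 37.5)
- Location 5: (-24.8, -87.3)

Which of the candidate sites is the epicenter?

For each candidate, compare |candidate − station| to the reported distance:
Location 1: residuals P 0.0, Q 0.0, R 0.0 → max 0.0 km
Location 2: residuals P 21.4, Q 56.9, R 123.0 → max 123.0 km
Location 3: residuals P 110.5, Q 71.3, R 131.7 → max 131.7 km
Location 4: residuals P 12.8, Q 56.5, R 107.4 → max 107.4 km
Location 5: residuals P 79.4, Q 54.0, R 80.5 → max 80.5 km
Only Location 1 has all residuals ≈ 0.

Location 1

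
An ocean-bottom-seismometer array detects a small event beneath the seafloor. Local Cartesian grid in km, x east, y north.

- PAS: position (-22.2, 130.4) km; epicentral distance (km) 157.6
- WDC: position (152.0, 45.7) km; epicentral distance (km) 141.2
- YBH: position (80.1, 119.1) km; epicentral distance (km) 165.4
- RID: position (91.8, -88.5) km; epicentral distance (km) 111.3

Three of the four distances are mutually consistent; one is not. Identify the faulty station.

Solve using three stations at a time. Using PAS, YBH, RID (subtract circle equations pairwise → linear system) gives (x, y) ≈ (0.0, -25.6).
Distances from that point to each station vs reported:
  PAS: calculated 157.6 vs reported 157.6 → residual 0.0 km
  WDC: calculated 167.9 vs reported 141.2 → residual 26.7 km
  YBH: calculated 165.4 vs reported 165.4 → residual 0.0 km
  RID: calculated 111.3 vs reported 111.3 → residual 0.0 km
PAS, YBH, RID are mutually consistent (residuals ≈ 0); WDC is off by 26.7 km.

WDC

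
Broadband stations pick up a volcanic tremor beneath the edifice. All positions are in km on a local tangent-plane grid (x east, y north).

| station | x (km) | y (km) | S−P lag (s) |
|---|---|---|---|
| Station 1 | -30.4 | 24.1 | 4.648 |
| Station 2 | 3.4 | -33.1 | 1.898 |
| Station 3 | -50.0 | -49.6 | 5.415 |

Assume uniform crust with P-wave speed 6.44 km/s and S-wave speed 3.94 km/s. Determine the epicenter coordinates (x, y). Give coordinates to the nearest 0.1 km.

Distance from S−P lag: d = Δt · v_P v_S / (v_P − v_S) = Δt · (6.44·3.94)/(6.44−3.94) ≈ 10.1494·Δt.
So d_Station 1 = 47.17, d_Station 2 = 19.26, d_Station 3 = 54.96 km.
Circle about each station: (x + 30.4)² + (y − 24.1)² = 47.17²; (x − 3.4)² + (y + 33.1)² = 19.26²; (x + 50.0)² + (y + 49.6)² = 54.96².
Subtracting pairs of circle equations eliminates x²+y² and gives linear equations (the radical axes):
67.6 x − 114.4 y = 1456.26
-39.2 x − 147.4 y = 2659.60
Solving the 2×2 system: x ≈ -6.2, y ≈ -16.4 km.

-6.2 km east, -16.4 km north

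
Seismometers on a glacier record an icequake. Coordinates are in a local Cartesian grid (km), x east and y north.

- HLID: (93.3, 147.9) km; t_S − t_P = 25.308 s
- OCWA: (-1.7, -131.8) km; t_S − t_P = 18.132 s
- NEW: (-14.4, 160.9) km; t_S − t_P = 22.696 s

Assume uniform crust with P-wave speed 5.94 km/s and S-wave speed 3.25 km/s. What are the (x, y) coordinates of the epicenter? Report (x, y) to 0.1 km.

-9.4 km east, -1.9 km north

Distance from S−P lag: d = Δt · v_P v_S / (v_P − v_S) = Δt · (5.94·3.25)/(5.94−3.25) ≈ 7.1766·Δt.
So d_HLID = 181.62, d_OCWA = 130.13, d_NEW = 162.88 km.
Circle about each station: (x − 93.3)² + (y − 147.9)² = 181.62²; (x + 1.7)² + (y + 131.8)² = 130.13²; (x + 14.4)² + (y − 160.9)² = 162.88².
Subtracting pairs of circle equations eliminates x²+y² and gives linear equations (the radical axes):
-190.0 x − 559.4 y = 2846.84
-215.4 x + 26.0 y = 1972.80
Solving the 2×2 system: x ≈ -9.4, y ≈ -1.9 km.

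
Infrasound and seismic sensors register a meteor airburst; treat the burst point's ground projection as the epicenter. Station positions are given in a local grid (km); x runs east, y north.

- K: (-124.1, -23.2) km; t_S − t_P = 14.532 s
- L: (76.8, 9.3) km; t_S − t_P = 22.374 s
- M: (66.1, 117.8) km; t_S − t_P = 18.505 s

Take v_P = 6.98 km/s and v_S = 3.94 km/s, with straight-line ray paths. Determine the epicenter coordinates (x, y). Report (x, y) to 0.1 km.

(-100.9, 106.2)

Distance from S−P lag: d = Δt · v_P v_S / (v_P − v_S) = Δt · (6.98·3.94)/(6.98−3.94) ≈ 9.0464·Δt.
So d_K = 131.46, d_L = 202.41, d_M = 167.40 km.
Circle about each station: (x + 124.1)² + (y + 23.2)² = 131.46²; (x − 76.8)² + (y − 9.3)² = 202.41²; (x − 66.1)² + (y − 117.8)² = 167.40².
Subtracting pairs of circle equations eliminates x²+y² and gives linear equations (the radical axes):
401.8 x + 65.0 y = -33642.40
380.4 x + 282.0 y = -8434.03
Solving the 2×2 system: x ≈ -100.9, y ≈ 106.2 km.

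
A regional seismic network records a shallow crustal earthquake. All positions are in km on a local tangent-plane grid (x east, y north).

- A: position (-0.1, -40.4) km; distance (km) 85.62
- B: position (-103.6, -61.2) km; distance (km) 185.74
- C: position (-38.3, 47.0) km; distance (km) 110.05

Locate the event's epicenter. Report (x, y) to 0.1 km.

x ≈ 66.5 km, y ≈ 13.4 km

Circle about each station: (x + 0.1)² + (y + 40.4)² = 85.62²; (x + 103.6)² + (y + 61.2)² = 185.74²; (x + 38.3)² + (y − 47.0)² = 110.05².
Subtracting the A equation from the B and C equations removes the quadratic terms:
-207.0 x − 41.6 y = -14322.33
-76.4 x + 174.8 y = -2736.50
Solving the 2×2 system: x ≈ 66.5, y ≈ 13.4 km.
Check against A (with the unrounded x, y): √((x + 0.1)²+(y + 40.4)²) = 85.62 ≈ 85.62 km. ✓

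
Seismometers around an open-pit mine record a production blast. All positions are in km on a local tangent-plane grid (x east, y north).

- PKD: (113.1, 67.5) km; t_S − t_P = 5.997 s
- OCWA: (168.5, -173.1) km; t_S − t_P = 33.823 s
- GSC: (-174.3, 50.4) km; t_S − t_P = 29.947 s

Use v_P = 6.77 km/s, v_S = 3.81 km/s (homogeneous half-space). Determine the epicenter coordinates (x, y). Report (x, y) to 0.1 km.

80.2 km east, 108.1 km north

Distance from S−P lag: d = Δt · v_P v_S / (v_P − v_S) = Δt · (6.77·3.81)/(6.77−3.81) ≈ 8.7141·Δt.
So d_PKD = 52.26, d_OCWA = 294.74, d_GSC = 260.96 km.
Circle about each station: (x − 113.1)² + (y − 67.5)² = 52.26²; (x − 168.5)² + (y + 173.1)² = 294.74²; (x + 174.3)² + (y − 50.4)² = 260.96².
Subtracting the PKD equation from the OCWA and GSC equations removes the quadratic terms:
110.8 x − 481.2 y = -43132.56
-574.8 x − 34.2 y = -49796.22
Solving the 2×2 system: x ≈ 80.2, y ≈ 108.1 km.
Check against PKD (with the unrounded x, y): √((x − 113.1)²+(y − 67.5)²) = 52.26 ≈ 52.26 km. ✓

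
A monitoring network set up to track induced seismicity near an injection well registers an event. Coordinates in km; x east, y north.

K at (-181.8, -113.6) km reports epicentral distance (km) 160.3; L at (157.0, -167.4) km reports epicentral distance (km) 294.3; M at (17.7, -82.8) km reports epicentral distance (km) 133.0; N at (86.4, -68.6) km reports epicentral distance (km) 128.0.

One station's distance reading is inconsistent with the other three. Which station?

Solve using three stations at a time. Using K, L, M (subtract circle equations pairwise → linear system) gives (x, y) ≈ (-78.5, 9.1).
Distances from that point to each station vs reported:
  K: calculated 160.4 vs reported 160.3 → residual 0.1 km
  L: calculated 294.3 vs reported 294.3 → residual 0.0 km
  M: calculated 133.1 vs reported 133.0 → residual 0.1 km
  N: calculated 182.3 vs reported 128.0 → residual 54.3 km
K, L, M are mutually consistent (residuals ≈ 0); N is off by 54.3 km.

N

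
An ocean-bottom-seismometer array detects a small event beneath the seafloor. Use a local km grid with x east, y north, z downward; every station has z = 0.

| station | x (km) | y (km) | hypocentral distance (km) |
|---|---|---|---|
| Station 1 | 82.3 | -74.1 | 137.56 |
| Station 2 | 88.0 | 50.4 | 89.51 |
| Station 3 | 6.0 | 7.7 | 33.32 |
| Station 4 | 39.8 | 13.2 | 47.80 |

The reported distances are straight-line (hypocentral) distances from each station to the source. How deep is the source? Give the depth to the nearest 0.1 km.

Each station gives a sphere (x−x_i)² + (y−y_i)² + z² = d_i² (stations at z=0).
Subtracting the Station 1 sphere from Station 2 and Station 3: z² cancels, leaving linear equations in x and y:
11.4 x + 249.0 y = 8930.77
-152.6 x + 163.6 y = 5643.72
Solving: x ≈ 1.400, y ≈ 35.802 km (keep extra digits for the depth step; rounded: 1.4, 35.8).
Then from the Station 1 sphere: z² = 137.56² − (x − 82.3)² − (y + 74.1)² with x = 1.400, y = 35.802, so z ≈ 17.306 ≈ 17.3 km.

17.3 km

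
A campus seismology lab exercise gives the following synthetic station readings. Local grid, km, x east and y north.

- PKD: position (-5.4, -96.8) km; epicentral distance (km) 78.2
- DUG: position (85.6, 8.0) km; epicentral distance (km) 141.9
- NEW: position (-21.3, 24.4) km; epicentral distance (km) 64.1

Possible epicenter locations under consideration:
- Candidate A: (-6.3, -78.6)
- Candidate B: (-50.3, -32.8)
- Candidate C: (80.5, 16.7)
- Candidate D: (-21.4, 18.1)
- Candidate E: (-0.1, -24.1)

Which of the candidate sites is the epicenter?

For each candidate, compare |candidate − station| to the reported distance:
Candidate A: residuals PKD 60.0, DUG 15.6, NEW 40.0 → max 60.0 km
Candidate B: residuals PKD 0.0, DUG 0.0, NEW 0.0 → max 0.0 km
Candidate C: residuals PKD 64.1, DUG 131.8, NEW 38.0 → max 131.8 km
Candidate D: residuals PKD 37.8, DUG 34.4, NEW 57.8 → max 57.8 km
Candidate E: residuals PKD 5.3, DUG 50.4, NEW 11.2 → max 50.4 km
Only Candidate B has all residuals ≈ 0.

Candidate B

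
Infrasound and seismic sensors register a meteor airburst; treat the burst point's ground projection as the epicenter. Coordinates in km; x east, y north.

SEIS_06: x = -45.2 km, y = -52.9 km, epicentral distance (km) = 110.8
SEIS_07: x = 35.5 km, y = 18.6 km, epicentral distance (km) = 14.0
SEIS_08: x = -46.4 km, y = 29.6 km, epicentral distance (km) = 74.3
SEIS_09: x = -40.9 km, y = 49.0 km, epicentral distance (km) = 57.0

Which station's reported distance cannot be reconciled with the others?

SEIS_09

Solve using three stations at a time. Using SEIS_06, SEIS_07, SEIS_08 (subtract circle equations pairwise → linear system) gives (x, y) ≈ (27.9, 30.4).
Distances from that point to each station vs reported:
  SEIS_06: calculated 110.8 vs reported 110.8 → residual 0.0 km
  SEIS_07: calculated 14.0 vs reported 14.0 → residual 0.0 km
  SEIS_08: calculated 74.3 vs reported 74.3 → residual 0.0 km
  SEIS_09: calculated 71.3 vs reported 57.0 → residual 14.3 km
SEIS_06, SEIS_07, SEIS_08 are mutually consistent (residuals ≈ 0); SEIS_09 is off by 14.3 km.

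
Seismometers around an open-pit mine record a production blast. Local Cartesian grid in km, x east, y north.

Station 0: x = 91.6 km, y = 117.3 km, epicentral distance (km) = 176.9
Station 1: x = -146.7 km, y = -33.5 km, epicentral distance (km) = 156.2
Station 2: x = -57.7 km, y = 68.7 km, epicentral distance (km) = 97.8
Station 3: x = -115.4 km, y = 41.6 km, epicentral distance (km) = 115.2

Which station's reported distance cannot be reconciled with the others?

Solve using three stations at a time. Using Station 0, Station 2, Station 3 (subtract circle equations pairwise → linear system) gives (x, y) ≈ (-18.8, -20.7).
Distances from that point to each station vs reported:
  Station 0: calculated 176.7 vs reported 176.9 → residual 0.2 km
  Station 1: calculated 128.5 vs reported 156.2 → residual 27.7 km
  Station 2: calculated 97.5 vs reported 97.8 → residual 0.3 km
  Station 3: calculated 115.0 vs reported 115.2 → residual 0.2 km
Station 0, Station 2, Station 3 are mutually consistent (residuals ≈ 0); Station 1 is off by 27.7 km.

Station 1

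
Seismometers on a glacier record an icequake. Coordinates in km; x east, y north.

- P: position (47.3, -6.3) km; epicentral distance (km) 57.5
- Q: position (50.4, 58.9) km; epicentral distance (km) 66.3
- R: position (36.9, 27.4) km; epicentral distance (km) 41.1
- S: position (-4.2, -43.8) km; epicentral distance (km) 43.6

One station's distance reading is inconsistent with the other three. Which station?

S

Solve using three stations at a time. Using P, Q, R (subtract circle equations pairwise → linear system) gives (x, y) ≈ (-3.6, 20.4).
Distances from that point to each station vs reported:
  P: calculated 57.5 vs reported 57.5 → residual 0.0 km
  Q: calculated 66.3 vs reported 66.3 → residual 0.0 km
  R: calculated 41.1 vs reported 41.1 → residual 0.0 km
  S: calculated 64.2 vs reported 43.6 → residual 20.6 km
P, Q, R are mutually consistent (residuals ≈ 0); S is off by 20.6 km.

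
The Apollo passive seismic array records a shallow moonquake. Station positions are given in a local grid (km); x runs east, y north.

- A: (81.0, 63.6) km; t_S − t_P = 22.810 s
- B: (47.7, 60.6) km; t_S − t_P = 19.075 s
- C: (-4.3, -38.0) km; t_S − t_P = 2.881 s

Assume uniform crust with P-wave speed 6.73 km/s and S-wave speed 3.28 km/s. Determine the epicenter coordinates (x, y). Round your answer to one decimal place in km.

Distance from S−P lag: d = Δt · v_P v_S / (v_P − v_S) = Δt · (6.73·3.28)/(6.73−3.28) ≈ 6.3984·Δt.
So d_A = 145.95, d_B = 122.05, d_C = 18.43 km.
Circle about each station: (x − 81.0)² + (y − 63.6)² = 145.95²; (x − 47.7)² + (y − 60.6)² = 122.05²; (x + 4.3)² + (y + 38.0)² = 18.43².
Subtracting pairs of circle equations eliminates x²+y² and gives linear equations (the radical axes):
-66.6 x − 6.0 y = 1746.89
-170.6 x − 203.2 y = 11818.27
Solving the 2×2 system: x ≈ -22.7, y ≈ -39.1 km.

(-22.7, -39.1)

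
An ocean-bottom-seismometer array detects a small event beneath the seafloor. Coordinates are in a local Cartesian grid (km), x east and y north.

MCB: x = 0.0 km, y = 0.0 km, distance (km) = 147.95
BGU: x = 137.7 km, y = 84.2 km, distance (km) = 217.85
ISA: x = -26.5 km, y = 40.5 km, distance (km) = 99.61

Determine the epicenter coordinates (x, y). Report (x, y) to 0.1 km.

(-75.9, 127.0)

Circle about each station: x² + y² = 147.95²; (x − 137.7)² + (y − 84.2)² = 217.85²; (x + 26.5)² + (y − 40.5)² = 99.61².
Subtracting the MCB equation from the BGU and ISA equations removes the quadratic terms:
275.4 x + 168.4 y = 481.51
-53.0 x + 81.0 y = 14309.55
Solving the 2×2 system: x ≈ -75.9, y ≈ 127.0 km.
Check against MCB (with the unrounded x, y): √(x²+y²) = 147.95 ≈ 147.95 km. ✓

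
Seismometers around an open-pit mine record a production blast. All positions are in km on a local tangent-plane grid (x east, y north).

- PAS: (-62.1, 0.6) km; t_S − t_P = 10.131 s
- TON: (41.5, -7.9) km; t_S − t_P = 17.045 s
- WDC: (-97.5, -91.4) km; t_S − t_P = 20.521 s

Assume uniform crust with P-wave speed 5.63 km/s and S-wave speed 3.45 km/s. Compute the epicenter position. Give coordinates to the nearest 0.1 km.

Distance from S−P lag: d = Δt · v_P v_S / (v_P − v_S) = Δt · (5.63·3.45)/(5.63−3.45) ≈ 8.9099·Δt.
So d_PAS = 90.27, d_TON = 151.87, d_WDC = 182.84 km.
Circle about each station: (x + 62.1)² + (y − 0.6)² = 90.27²; (x − 41.5)² + (y + 7.9)² = 151.87²; (x + 97.5)² + (y + 91.4)² = 182.84².
Subtracting the PAS equation from the TON and WDC equations removes the quadratic terms:
207.2 x − 17.0 y = -16987.93
-70.8 x − 184.0 y = -11278.35
Solving the 2×2 system: x ≈ -74.6, y ≈ 90.0 km.

(-74.6, 90.0)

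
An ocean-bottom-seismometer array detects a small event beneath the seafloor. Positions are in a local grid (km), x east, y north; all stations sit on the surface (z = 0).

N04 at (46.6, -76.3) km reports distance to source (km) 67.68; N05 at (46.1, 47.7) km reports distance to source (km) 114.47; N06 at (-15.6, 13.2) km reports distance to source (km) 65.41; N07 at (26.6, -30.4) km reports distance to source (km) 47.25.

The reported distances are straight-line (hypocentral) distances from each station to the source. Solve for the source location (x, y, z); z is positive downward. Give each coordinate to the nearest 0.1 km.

Each station gives a sphere (x−x_i)² + (y−y_i)² + z² = d_i² (stations at z=0).
Subtracting the N04 sphere from N05 and N06: z² cancels, leaving linear equations in x and y:
-1.0 x + 248.0 y = -12115.55
-124.4 x + 179.0 y = -7273.54
Solving: x ≈ -11.895, y ≈ -48.901 km (keep extra digits for the depth step; rounded: -11.9, -48.9).
Then from the N04 sphere: z² = 67.68² − (x − 46.6)² − (y + 76.3)² with x = -11.895, y = -48.901, so z ≈ 20.204 ≈ 20.2 km.
Check against N07 (with the unrounded solution): distance 47.25 ≈ 47.25 km. ✓

(-11.9, -48.9, 20.2)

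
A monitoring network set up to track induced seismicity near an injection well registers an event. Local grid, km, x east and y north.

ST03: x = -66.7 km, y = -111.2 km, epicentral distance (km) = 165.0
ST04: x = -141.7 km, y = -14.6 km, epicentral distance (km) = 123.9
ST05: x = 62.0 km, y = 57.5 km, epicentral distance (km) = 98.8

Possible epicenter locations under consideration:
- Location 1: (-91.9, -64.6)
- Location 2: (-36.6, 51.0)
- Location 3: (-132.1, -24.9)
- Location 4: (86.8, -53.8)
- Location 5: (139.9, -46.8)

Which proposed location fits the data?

For each candidate, compare |candidate − station| to the reported distance:
Location 1: residuals ST03 112.0, ST04 53.3, ST05 97.7 → max 112.0 km
Location 2: residuals ST03 0.0, ST04 0.0, ST05 0.0 → max 0.0 km
Location 3: residuals ST03 56.7, ST04 109.8, ST05 112.1 → max 112.1 km
Location 4: residuals ST03 1.1, ST04 107.9, ST05 15.2 → max 107.9 km
Location 5: residuals ST03 51.4, ST04 159.5, ST05 31.4 → max 159.5 km
Only Location 2 has all residuals ≈ 0.

Location 2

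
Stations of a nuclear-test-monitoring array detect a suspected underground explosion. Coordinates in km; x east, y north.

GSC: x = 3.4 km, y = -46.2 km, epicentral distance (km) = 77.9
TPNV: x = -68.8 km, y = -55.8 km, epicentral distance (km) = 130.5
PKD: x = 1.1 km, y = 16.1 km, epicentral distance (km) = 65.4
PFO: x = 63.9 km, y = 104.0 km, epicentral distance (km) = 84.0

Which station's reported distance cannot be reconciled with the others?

Solve using three stations at a time. Using GSC, TPNV, PFO (subtract circle equations pairwise → linear system) gives (x, y) ≈ (33.0, 25.9).
Distances from that point to each station vs reported:
  GSC: calculated 77.9 vs reported 77.9 → residual 0.0 km
  TPNV: calculated 130.5 vs reported 130.5 → residual 0.0 km
  PKD: calculated 33.4 vs reported 65.4 → residual 32.0 km
  PFO: calculated 84.0 vs reported 84.0 → residual 0.0 km
GSC, TPNV, PFO are mutually consistent (residuals ≈ 0); PKD is off by 32.0 km.

PKD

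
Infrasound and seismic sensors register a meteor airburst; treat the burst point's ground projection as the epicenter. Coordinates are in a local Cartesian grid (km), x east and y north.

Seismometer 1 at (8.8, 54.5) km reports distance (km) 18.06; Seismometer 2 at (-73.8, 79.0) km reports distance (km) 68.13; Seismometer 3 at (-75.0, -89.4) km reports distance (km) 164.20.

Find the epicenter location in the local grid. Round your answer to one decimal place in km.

-8.2 km east, 60.6 km north

Circle about each station: (x − 8.8)² + (y − 54.5)² = 18.06²; (x + 73.8)² + (y − 79.0)² = 68.13²; (x + 75.0)² + (y + 89.4)² = 164.20².
Subtracting pairs of circle equations eliminates x²+y² and gives linear equations (the radical axes):
-165.2 x + 49.0 y = 4324.22
-167.6 x − 287.8 y = -16065.81
Solving the 2×2 system: x ≈ -8.2, y ≈ 60.6 km.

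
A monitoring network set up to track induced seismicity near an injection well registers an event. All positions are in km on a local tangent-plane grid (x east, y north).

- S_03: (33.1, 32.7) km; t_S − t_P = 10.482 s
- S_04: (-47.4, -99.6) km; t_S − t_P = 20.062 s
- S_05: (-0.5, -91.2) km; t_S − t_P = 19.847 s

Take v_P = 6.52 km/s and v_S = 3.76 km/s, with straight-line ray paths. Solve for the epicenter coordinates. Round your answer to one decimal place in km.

Distance from S−P lag: d = Δt · v_P v_S / (v_P − v_S) = Δt · (6.52·3.76)/(6.52−3.76) ≈ 8.8823·Δt.
So d_S_03 = 93.10, d_S_04 = 178.20, d_S_05 = 176.29 km.
Circle about each station: (x − 33.1)² + (y − 32.7)² = 93.10²; (x + 47.4)² + (y + 99.6)² = 178.20²; (x + 0.5)² + (y + 91.2)² = 176.29².
Subtracting pairs of circle equations eliminates x²+y² and gives linear equations (the radical axes):
-161.0 x − 264.6 y = -13085.61
-67.2 x − 247.8 y = -16257.76
Solving the 2×2 system: x ≈ -47.9, y ≈ 78.6 km.

x ≈ -47.9 km, y ≈ 78.6 km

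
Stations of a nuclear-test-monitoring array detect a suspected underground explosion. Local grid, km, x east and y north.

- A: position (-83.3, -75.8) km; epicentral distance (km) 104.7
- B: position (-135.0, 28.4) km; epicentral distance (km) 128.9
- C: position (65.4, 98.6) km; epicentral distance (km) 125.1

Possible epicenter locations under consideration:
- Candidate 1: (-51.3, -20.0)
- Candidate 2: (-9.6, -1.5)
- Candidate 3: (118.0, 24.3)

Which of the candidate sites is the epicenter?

Candidate 2

For each candidate, compare |candidate − station| to the reported distance:
Candidate 1: residuals A 40.4, B 32.2, C 41.3 → max 41.3 km
Candidate 2: residuals A 0.0, B 0.0, C 0.0 → max 0.0 km
Candidate 3: residuals A 120.1, B 124.1, C 34.1 → max 124.1 km
Only Candidate 2 has all residuals ≈ 0.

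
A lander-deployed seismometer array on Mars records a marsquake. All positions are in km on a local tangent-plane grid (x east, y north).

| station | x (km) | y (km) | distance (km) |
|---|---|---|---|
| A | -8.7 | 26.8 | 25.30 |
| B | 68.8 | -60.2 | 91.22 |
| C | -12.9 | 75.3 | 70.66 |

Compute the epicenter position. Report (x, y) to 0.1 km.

Circle about each station: (x + 8.7)² + (y − 26.8)² = 25.30²; (x − 68.8)² + (y + 60.2)² = 91.22²; (x + 12.9)² + (y − 75.3)² = 70.66².
Subtracting the A equation from the B and C equations removes the quadratic terms:
155.0 x − 174.0 y = -117.45
-8.4 x + 97.0 y = 689.82
Solving the 2×2 system: x ≈ 8.0, y ≈ 7.8 km.

8.0 km east, 7.8 km north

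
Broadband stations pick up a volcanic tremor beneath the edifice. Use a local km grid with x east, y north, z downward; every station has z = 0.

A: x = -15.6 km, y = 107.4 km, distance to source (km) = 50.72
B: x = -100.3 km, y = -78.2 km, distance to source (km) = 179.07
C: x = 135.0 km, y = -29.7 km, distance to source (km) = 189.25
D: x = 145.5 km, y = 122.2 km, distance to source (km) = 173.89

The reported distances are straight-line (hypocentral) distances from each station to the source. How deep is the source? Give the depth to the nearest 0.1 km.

z ≈ 39.4 km

Each station gives a sphere (x−x_i)² + (y−y_i)² + z² = d_i² (stations at z=0).
Subtracting the A sphere from B and C: z² cancels, leaving linear equations in x and y:
-169.4 x − 371.2 y = -25096.34
301.2 x − 274.2 y = -25914.07
Solving: x ≈ -17.300, y ≈ 75.504 km (keep extra digits for the depth step; rounded: -17.3, 75.5).
Then from the A sphere: z² = 50.72² − (x + 15.6)² − (y − 107.4)² with x = -17.300, y = 75.504, so z ≈ 39.399 ≈ 39.4 km.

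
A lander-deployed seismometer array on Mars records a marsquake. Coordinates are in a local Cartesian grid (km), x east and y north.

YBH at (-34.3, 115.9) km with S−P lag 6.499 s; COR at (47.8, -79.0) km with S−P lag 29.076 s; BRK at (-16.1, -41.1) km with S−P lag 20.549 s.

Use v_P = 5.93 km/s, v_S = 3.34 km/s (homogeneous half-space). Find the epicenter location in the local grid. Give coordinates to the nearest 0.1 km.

Distance from S−P lag: d = Δt · v_P v_S / (v_P − v_S) = Δt · (5.93·3.34)/(5.93−3.34) ≈ 7.6472·Δt.
So d_YBH = 49.70, d_COR = 222.35, d_BRK = 157.14 km.
Circle about each station: (x + 34.3)² + (y − 115.9)² = 49.70²; (x − 47.8)² + (y + 79.0)² = 222.35²; (x + 16.1)² + (y + 41.1)² = 157.14².
Subtracting the YBH equation from the COR and BRK equations removes the quadratic terms:
164.2 x − 389.8 y = -53052.89
36.4 x − 314.0 y = -34883.77
Solving the 2×2 system: x ≈ -81.9, y ≈ 101.6 km.

-81.9 km east, 101.6 km north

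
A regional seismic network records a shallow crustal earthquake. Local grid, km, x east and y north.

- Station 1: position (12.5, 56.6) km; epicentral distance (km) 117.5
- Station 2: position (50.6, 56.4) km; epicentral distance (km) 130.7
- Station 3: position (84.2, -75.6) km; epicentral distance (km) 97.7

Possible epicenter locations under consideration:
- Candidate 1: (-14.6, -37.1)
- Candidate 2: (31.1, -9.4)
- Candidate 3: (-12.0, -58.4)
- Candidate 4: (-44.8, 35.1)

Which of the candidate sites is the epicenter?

Candidate 3

For each candidate, compare |candidate − station| to the reported distance:
Candidate 1: residuals Station 1 20.0, Station 2 16.7, Station 3 8.3 → max 20.0 km
Candidate 2: residuals Station 1 48.9, Station 2 62.1, Station 3 12.8 → max 62.1 km
Candidate 3: residuals Station 1 0.1, Station 2 0.1, Station 3 0.0 → max 0.1 km
Candidate 4: residuals Station 1 56.3, Station 2 33.0, Station 3 72.3 → max 72.3 km
Only Candidate 3 has all residuals ≈ 0.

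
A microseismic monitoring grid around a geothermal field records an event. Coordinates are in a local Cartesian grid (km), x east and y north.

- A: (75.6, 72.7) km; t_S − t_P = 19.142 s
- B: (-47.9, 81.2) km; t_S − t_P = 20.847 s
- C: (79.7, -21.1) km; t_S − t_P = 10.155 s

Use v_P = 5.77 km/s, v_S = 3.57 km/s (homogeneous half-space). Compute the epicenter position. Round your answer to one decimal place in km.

Distance from S−P lag: d = Δt · v_P v_S / (v_P − v_S) = Δt · (5.77·3.57)/(5.77−3.57) ≈ 9.3631·Δt.
So d_A = 179.23, d_B = 195.19, d_C = 95.08 km.
Circle about each station: (x − 75.6)² + (y − 72.7)² = 179.23²; (x + 47.9)² + (y − 81.2)² = 195.19²; (x − 79.7)² + (y + 21.1)² = 95.08².
Subtracting the A equation from the B and C equations removes the quadratic terms:
-247.0 x + 17.0 y = -8088.54
8.2 x − 187.6 y = 18879.84
Solving the 2×2 system: x ≈ 25.9, y ≈ -99.5 km.

x ≈ 25.9 km, y ≈ -99.5 km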